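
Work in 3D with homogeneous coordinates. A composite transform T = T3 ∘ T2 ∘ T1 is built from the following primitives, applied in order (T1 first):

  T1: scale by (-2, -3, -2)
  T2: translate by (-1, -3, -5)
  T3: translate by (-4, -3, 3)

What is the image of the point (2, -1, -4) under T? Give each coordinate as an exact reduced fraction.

T(p) = (-9, -3, 6)

T1 scale by (-2, -3, -2): (2, -1, -4) → (-4, 3, 8)
T2 translate by (-1, -3, -5): (-4, 3, 8) → (-5, 0, 3)
T3 translate by (-4, -3, 3): (-5, 0, 3) → (-9, -3, 6)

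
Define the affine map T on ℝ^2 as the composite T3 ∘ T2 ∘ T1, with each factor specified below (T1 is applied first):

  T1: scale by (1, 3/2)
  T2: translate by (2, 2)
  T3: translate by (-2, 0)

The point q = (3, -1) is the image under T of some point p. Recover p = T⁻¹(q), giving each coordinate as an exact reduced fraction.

T1 = [1 0 0; 0 3/2 0; 0 0 1]
T2·T1 = [1 0 2; 0 3/2 2; 0 0 1]
T3·…·T1 = [1 0 0; 0 3/2 2; 0 0 1]
det M = 3/2; M⁻¹ = [1 0 0; 0 2/3 -4/3; 0 0 1]
M⁻¹ · (3, -1)ᵀ = (3, -2)ᵀ

p = (3, -2)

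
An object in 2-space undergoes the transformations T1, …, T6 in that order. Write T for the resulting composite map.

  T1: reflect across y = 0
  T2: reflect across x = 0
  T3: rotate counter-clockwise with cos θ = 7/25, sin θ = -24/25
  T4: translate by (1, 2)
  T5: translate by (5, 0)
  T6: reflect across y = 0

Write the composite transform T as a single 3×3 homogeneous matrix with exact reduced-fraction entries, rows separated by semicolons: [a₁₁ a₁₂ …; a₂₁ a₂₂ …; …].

T = [-7/25 -24/25 6; -24/25 7/25 -2; 0 0 1]

T1 = [1 0 0; 0 -1 0; 0 0 1]
T2·T1 = [-1 0 0; 0 -1 0; 0 0 1]
T3·…·T1 = [-7/25 -24/25 0; 24/25 -7/25 0; 0 0 1]
T4·…·T1 = [-7/25 -24/25 1; 24/25 -7/25 2; 0 0 1]
T5·…·T1 = [-7/25 -24/25 6; 24/25 -7/25 2; 0 0 1]
T6·…·T1 = [-7/25 -24/25 6; -24/25 7/25 -2; 0 0 1]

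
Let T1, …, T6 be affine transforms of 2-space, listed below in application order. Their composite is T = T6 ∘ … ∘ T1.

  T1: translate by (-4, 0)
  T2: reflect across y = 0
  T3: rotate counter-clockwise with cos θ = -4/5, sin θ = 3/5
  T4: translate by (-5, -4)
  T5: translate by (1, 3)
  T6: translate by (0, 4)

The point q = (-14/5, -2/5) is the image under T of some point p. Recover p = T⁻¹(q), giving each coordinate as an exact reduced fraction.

T1 = [1 0 -4; 0 1 0; 0 0 1]
T2·T1 = [1 0 -4; 0 -1 0; 0 0 1]
T3·…·T1 = [-4/5 3/5 16/5; 3/5 4/5 -12/5; 0 0 1]
T4·…·T1 = [-4/5 3/5 -9/5; 3/5 4/5 -32/5; 0 0 1]
T5·…·T1 = [-4/5 3/5 -4/5; 3/5 4/5 -17/5; 0 0 1]
T6·…·T1 = [-4/5 3/5 -4/5; 3/5 4/5 3/5; 0 0 1]
det M = -1; M⁻¹ = [-4/5 3/5 -1; 3/5 4/5 0; 0 0 1]
M⁻¹ · (-14/5, -2/5)ᵀ = (1, -2)ᵀ

p = (1, -2)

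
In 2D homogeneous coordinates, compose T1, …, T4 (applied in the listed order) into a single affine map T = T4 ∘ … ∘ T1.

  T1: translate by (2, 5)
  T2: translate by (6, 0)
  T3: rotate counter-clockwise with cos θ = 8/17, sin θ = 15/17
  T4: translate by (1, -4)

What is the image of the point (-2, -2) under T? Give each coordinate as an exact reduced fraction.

T(p) = (20/17, 46/17)

T1 translate by (2, 5): (-2, -2) → (0, 3)
T2 translate by (6, 0): (0, 3) → (6, 3)
T3 rotate counter-clockwise with cos θ = 8/17, sin θ = 15/17: (6, 3) → (3/17, 114/17)
T4 translate by (1, -4): (3/17, 114/17) → (20/17, 46/17)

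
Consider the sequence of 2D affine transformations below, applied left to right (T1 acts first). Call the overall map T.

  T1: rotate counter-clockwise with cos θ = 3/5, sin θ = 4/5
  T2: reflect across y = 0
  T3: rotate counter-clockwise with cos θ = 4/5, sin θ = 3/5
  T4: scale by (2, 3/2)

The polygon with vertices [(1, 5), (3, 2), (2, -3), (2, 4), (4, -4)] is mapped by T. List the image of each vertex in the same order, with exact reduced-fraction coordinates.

image vertices: (-22/25, -381/50), (116/25, -207/50), (138/25, 87/25), (8/5, -33/5), (248/25, 102/25)

T1 rotate counter-clockwise with cos θ = 3/5, sin θ = 4/5: (1, 5) → (-17/5, 19/5); (3, 2) → (1/5, 18/5); (2, -3) → (18/5, -1/5); (2, 4) → (-2, 4); (4, -4) → (28/5, 4/5)
T2 reflect across y = 0: (-17/5, 19/5) → (-17/5, -19/5); (1/5, 18/5) → (1/5, -18/5); (18/5, -1/5) → (18/5, 1/5); (-2, 4) → (-2, -4); (28/5, 4/5) → (28/5, -4/5)
T3 rotate counter-clockwise with cos θ = 4/5, sin θ = 3/5: (-17/5, -19/5) → (-11/25, -127/25); (1/5, -18/5) → (58/25, -69/25); (18/5, 1/5) → (69/25, 58/25); (-2, -4) → (4/5, -22/5); (28/5, -4/5) → (124/25, 68/25)
T4 scale by (2, 3/2): (-11/25, -127/25) → (-22/25, -381/50); (58/25, -69/25) → (116/25, -207/50); (69/25, 58/25) → (138/25, 87/25); (4/5, -22/5) → (8/5, -33/5); (124/25, 68/25) → (248/25, 102/25)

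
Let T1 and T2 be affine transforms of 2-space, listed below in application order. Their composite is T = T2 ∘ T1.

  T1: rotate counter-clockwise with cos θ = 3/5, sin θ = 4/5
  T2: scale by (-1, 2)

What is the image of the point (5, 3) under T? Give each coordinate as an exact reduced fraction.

T(p) = (-3/5, 58/5)

T1 rotate counter-clockwise with cos θ = 3/5, sin θ = 4/5: (5, 3) → (3/5, 29/5)
T2 scale by (-1, 2): (3/5, 29/5) → (-3/5, 58/5)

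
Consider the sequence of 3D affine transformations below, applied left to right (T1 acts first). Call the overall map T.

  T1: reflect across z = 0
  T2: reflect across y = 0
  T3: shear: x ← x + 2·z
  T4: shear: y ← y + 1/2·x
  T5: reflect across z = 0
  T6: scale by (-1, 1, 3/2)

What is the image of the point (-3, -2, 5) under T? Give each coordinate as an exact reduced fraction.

T1 reflect across z = 0: (-3, -2, 5) → (-3, -2, -5)
T2 reflect across y = 0: (-3, -2, -5) → (-3, 2, -5)
T3 shear: x ← x + 2·z: (-3, 2, -5) → (-13, 2, -5)
T4 shear: y ← y + 1/2·x: (-13, 2, -5) → (-13, -9/2, -5)
T5 reflect across z = 0: (-13, -9/2, -5) → (-13, -9/2, 5)
T6 scale by (-1, 1, 3/2): (-13, -9/2, 5) → (13, -9/2, 15/2)

T(p) = (13, -9/2, 15/2)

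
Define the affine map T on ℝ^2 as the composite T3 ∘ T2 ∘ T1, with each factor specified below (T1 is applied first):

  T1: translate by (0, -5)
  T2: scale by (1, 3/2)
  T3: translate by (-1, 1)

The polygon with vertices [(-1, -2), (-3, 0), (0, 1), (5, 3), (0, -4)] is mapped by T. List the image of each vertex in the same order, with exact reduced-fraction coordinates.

image vertices: (-2, -19/2), (-4, -13/2), (-1, -5), (4, -2), (-1, -25/2)

T1 translate by (0, -5): (-1, -2) → (-1, -7); (-3, 0) → (-3, -5); (0, 1) → (0, -4); (5, 3) → (5, -2); (0, -4) → (0, -9)
T2 scale by (1, 3/2): (-1, -7) → (-1, -21/2); (-3, -5) → (-3, -15/2); (0, -4) → (0, -6); (5, -2) → (5, -3); (0, -9) → (0, -27/2)
T3 translate by (-1, 1): (-1, -21/2) → (-2, -19/2); (-3, -15/2) → (-4, -13/2); (0, -6) → (-1, -5); (5, -3) → (4, -2); (0, -27/2) → (-1, -25/2)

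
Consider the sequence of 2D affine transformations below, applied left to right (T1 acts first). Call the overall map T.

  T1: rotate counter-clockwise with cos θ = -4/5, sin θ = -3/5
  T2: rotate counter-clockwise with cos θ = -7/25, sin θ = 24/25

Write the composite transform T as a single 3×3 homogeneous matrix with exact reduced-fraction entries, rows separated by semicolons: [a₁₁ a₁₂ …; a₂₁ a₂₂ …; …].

T = [4/5 3/5 0; -3/5 4/5 0; 0 0 1]

T1 = [-4/5 3/5 0; -3/5 -4/5 0; 0 0 1]
T2·T1 = [4/5 3/5 0; -3/5 4/5 0; 0 0 1]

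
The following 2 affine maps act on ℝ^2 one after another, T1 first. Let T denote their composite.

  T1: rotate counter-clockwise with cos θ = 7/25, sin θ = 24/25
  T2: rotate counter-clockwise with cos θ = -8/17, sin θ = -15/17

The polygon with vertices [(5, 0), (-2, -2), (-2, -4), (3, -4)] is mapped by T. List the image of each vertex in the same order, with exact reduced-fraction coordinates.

image vertices: (304/85, -297/85), (-1202/425, -14/425), (-1796/425, -622/425), (-276/425, -2107/425)

T1 rotate counter-clockwise with cos θ = 7/25, sin θ = 24/25: (5, 0) → (7/5, 24/5); (-2, -2) → (34/25, -62/25); (-2, -4) → (82/25, -76/25); (3, -4) → (117/25, 44/25)
T2 rotate counter-clockwise with cos θ = -8/17, sin θ = -15/17: (7/5, 24/5) → (304/85, -297/85); (34/25, -62/25) → (-1202/425, -14/425); (82/25, -76/25) → (-1796/425, -622/425); (117/25, 44/25) → (-276/425, -2107/425)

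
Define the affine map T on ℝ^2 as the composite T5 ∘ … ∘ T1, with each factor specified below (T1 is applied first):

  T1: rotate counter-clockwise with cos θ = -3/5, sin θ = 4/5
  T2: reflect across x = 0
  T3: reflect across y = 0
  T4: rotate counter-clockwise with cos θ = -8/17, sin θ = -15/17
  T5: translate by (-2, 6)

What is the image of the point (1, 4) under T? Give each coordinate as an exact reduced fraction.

T1 rotate counter-clockwise with cos θ = -3/5, sin θ = 4/5: (1, 4) → (-19/5, -8/5)
T2 reflect across x = 0: (-19/5, -8/5) → (19/5, -8/5)
T3 reflect across y = 0: (19/5, -8/5) → (19/5, 8/5)
T4 rotate counter-clockwise with cos θ = -8/17, sin θ = -15/17: (19/5, 8/5) → (-32/85, -349/85)
T5 translate by (-2, 6): (-32/85, -349/85) → (-202/85, 161/85)

T(p) = (-202/85, 161/85)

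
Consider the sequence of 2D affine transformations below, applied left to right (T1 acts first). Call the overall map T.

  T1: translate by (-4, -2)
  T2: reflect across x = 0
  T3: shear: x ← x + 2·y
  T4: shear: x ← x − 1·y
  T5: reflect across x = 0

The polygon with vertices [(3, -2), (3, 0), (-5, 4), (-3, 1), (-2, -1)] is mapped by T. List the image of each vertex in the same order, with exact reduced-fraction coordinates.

T1 translate by (-4, -2): (3, -2) → (-1, -4); (3, 0) → (-1, -2); (-5, 4) → (-9, 2); (-3, 1) → (-7, -1); (-2, -1) → (-6, -3)
T2 reflect across x = 0: (-1, -4) → (1, -4); (-1, -2) → (1, -2); (-9, 2) → (9, 2); (-7, -1) → (7, -1); (-6, -3) → (6, -3)
T3 shear: x ← x + 2·y: (1, -4) → (-7, -4); (1, -2) → (-3, -2); (9, 2) → (13, 2); (7, -1) → (5, -1); (6, -3) → (0, -3)
T4 shear: x ← x − 1·y: (-7, -4) → (-3, -4); (-3, -2) → (-1, -2); (13, 2) → (11, 2); (5, -1) → (6, -1); (0, -3) → (3, -3)
T5 reflect across x = 0: (-3, -4) → (3, -4); (-1, -2) → (1, -2); (11, 2) → (-11, 2); (6, -1) → (-6, -1); (3, -3) → (-3, -3)

image vertices: (3, -4), (1, -2), (-11, 2), (-6, -1), (-3, -3)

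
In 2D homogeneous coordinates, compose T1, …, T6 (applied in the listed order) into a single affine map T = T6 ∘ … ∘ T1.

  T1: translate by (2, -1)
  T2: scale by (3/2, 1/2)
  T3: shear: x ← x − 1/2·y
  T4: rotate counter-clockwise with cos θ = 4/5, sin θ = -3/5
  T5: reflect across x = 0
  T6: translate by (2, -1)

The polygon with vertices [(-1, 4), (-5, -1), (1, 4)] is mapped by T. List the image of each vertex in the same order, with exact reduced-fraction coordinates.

T1 translate by (2, -1): (-1, 4) → (1, 3); (-5, -1) → (-3, -2); (1, 4) → (3, 3)
T2 scale by (3/2, 1/2): (1, 3) → (3/2, 3/2); (-3, -2) → (-9/2, -1); (3, 3) → (9/2, 3/2)
T3 shear: x ← x − 1/2·y: (3/2, 3/2) → (3/4, 3/2); (-9/2, -1) → (-4, -1); (9/2, 3/2) → (15/4, 3/2)
T4 rotate counter-clockwise with cos θ = 4/5, sin θ = -3/5: (3/4, 3/2) → (3/2, 3/4); (-4, -1) → (-19/5, 8/5); (15/4, 3/2) → (39/10, -21/20)
T5 reflect across x = 0: (3/2, 3/4) → (-3/2, 3/4); (-19/5, 8/5) → (19/5, 8/5); (39/10, -21/20) → (-39/10, -21/20)
T6 translate by (2, -1): (-3/2, 3/4) → (1/2, -1/4); (19/5, 8/5) → (29/5, 3/5); (-39/10, -21/20) → (-19/10, -41/20)

image vertices: (1/2, -1/4), (29/5, 3/5), (-19/10, -41/20)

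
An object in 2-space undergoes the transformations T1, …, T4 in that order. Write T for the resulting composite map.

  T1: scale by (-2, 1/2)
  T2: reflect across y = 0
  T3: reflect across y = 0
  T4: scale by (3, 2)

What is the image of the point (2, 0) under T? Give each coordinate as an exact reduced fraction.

T(p) = (-12, 0)

T1 scale by (-2, 1/2): (2, 0) → (-4, 0)
T2 reflect across y = 0: (-4, 0) → (-4, 0)
T3 reflect across y = 0: (-4, 0) → (-4, 0)
T4 scale by (3, 2): (-4, 0) → (-12, 0)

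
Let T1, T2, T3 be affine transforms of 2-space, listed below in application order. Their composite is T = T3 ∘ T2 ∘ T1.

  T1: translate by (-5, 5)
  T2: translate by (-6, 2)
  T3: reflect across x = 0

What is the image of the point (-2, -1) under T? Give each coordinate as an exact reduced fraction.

T1 translate by (-5, 5): (-2, -1) → (-7, 4)
T2 translate by (-6, 2): (-7, 4) → (-13, 6)
T3 reflect across x = 0: (-13, 6) → (13, 6)

T(p) = (13, 6)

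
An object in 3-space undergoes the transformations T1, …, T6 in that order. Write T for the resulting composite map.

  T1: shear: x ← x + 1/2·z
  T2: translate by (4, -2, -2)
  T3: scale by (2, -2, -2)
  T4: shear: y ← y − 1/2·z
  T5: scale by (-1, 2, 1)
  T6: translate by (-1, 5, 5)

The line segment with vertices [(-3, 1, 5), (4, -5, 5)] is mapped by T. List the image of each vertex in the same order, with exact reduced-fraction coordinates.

image vertices: (-8, 15, -1), (-22, 39, -1)

T1 shear: x ← x + 1/2·z: (-3, 1, 5) → (-1/2, 1, 5); (4, -5, 5) → (13/2, -5, 5)
T2 translate by (4, -2, -2): (-1/2, 1, 5) → (7/2, -1, 3); (13/2, -5, 5) → (21/2, -7, 3)
T3 scale by (2, -2, -2): (7/2, -1, 3) → (7, 2, -6); (21/2, -7, 3) → (21, 14, -6)
T4 shear: y ← y − 1/2·z: (7, 2, -6) → (7, 5, -6); (21, 14, -6) → (21, 17, -6)
T5 scale by (-1, 2, 1): (7, 5, -6) → (-7, 10, -6); (21, 17, -6) → (-21, 34, -6)
T6 translate by (-1, 5, 5): (-7, 10, -6) → (-8, 15, -1); (-21, 34, -6) → (-22, 39, -1)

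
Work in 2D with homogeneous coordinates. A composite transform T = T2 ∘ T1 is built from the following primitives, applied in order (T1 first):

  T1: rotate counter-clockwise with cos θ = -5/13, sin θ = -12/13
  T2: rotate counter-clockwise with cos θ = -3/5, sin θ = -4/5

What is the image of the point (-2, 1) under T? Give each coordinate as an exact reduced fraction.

T(p) = (2/13, -29/13)

T1 rotate counter-clockwise with cos θ = -5/13, sin θ = -12/13: (-2, 1) → (22/13, 19/13)
T2 rotate counter-clockwise with cos θ = -3/5, sin θ = -4/5: (22/13, 19/13) → (2/13, -29/13)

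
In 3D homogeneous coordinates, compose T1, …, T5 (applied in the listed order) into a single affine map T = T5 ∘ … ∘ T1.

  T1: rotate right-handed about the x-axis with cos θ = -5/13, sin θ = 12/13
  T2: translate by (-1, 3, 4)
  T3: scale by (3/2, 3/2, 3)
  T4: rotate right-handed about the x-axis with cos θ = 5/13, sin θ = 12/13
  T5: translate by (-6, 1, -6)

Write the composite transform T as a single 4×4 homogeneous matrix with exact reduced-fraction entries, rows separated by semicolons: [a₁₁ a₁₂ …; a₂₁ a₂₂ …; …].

T = [3/2 0 0 -15/2; 0 -939/338 90/169 -217/26; 0 90/169 -291/169 36/13; 0 0 0 1]

T1 = [1 0 0 0; 0 -5/13 -12/13 0; 0 12/13 -5/13 0; 0 0 0 1]
T2·T1 = [1 0 0 -1; 0 -5/13 -12/13 3; 0 12/13 -5/13 4; 0 0 0 1]
T3·…·T1 = [3/2 0 0 -3/2; 0 -15/26 -18/13 9/2; 0 36/13 -15/13 12; 0 0 0 1]
T4·…·T1 = [3/2 0 0 -3/2; 0 -939/338 90/169 -243/26; 0 90/169 -291/169 114/13; 0 0 0 1]
T5·…·T1 = [3/2 0 0 -15/2; 0 -939/338 90/169 -217/26; 0 90/169 -291/169 36/13; 0 0 0 1]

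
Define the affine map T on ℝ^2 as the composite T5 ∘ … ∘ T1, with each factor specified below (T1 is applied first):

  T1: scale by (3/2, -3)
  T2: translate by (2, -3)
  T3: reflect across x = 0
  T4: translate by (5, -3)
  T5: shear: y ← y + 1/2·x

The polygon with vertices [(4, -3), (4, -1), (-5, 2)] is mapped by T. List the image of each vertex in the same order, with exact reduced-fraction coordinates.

T1 scale by (3/2, -3): (4, -3) → (6, 9); (4, -1) → (6, 3); (-5, 2) → (-15/2, -6)
T2 translate by (2, -3): (6, 9) → (8, 6); (6, 3) → (8, 0); (-15/2, -6) → (-11/2, -9)
T3 reflect across x = 0: (8, 6) → (-8, 6); (8, 0) → (-8, 0); (-11/2, -9) → (11/2, -9)
T4 translate by (5, -3): (-8, 6) → (-3, 3); (-8, 0) → (-3, -3); (11/2, -9) → (21/2, -12)
T5 shear: y ← y + 1/2·x: (-3, 3) → (-3, 3/2); (-3, -3) → (-3, -9/2); (21/2, -12) → (21/2, -27/4)

image vertices: (-3, 3/2), (-3, -9/2), (21/2, -27/4)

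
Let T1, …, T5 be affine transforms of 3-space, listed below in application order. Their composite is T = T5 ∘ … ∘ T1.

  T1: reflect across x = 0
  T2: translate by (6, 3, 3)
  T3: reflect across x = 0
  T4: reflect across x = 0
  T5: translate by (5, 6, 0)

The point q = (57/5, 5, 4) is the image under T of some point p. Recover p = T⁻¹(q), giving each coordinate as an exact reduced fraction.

p = (-2/5, -4, 1)

T1 = [-1 0 0 0; 0 1 0 0; 0 0 1 0; 0 0 0 1]
T2·T1 = [-1 0 0 6; 0 1 0 3; 0 0 1 3; 0 0 0 1]
T3·…·T1 = [1 0 0 -6; 0 1 0 3; 0 0 1 3; 0 0 0 1]
T4·…·T1 = [-1 0 0 6; 0 1 0 3; 0 0 1 3; 0 0 0 1]
T5·…·T1 = [-1 0 0 11; 0 1 0 9; 0 0 1 3; 0 0 0 1]
det M = -1; M⁻¹ = [-1 0 0 11; 0 1 0 -9; 0 0 1 -3; 0 0 0 1]
M⁻¹ · (57/5, 5, 4)ᵀ = (-2/5, -4, 1)ᵀ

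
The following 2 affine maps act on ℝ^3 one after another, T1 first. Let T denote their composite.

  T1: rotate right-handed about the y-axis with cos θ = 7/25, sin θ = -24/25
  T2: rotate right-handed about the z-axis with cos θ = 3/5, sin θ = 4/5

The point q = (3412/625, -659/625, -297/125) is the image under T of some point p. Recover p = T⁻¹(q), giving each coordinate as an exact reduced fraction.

p = (-8/5, -5, -3)

T1 = [7/25 0 -24/25 0; 0 1 0 0; 24/25 0 7/25 0; 0 0 0 1]
T2·T1 = [21/125 -4/5 -72/125 0; 28/125 3/5 -96/125 0; 24/25 0 7/25 0; 0 0 0 1]
det M = 1; M⁻¹ = [21/125 28/125 24/25 0; -4/5 3/5 0 0; -72/125 -96/125 7/25 0; 0 0 0 1]
M⁻¹ · (3412/625, -659/625, -297/125)ᵀ = (-8/5, -5, -3)ᵀ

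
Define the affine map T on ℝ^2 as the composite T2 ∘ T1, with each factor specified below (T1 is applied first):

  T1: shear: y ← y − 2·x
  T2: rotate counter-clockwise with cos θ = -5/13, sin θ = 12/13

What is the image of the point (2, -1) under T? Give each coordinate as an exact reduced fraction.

T1 shear: y ← y − 2·x: (2, -1) → (2, -5)
T2 rotate counter-clockwise with cos θ = -5/13, sin θ = 12/13: (2, -5) → (50/13, 49/13)

T(p) = (50/13, 49/13)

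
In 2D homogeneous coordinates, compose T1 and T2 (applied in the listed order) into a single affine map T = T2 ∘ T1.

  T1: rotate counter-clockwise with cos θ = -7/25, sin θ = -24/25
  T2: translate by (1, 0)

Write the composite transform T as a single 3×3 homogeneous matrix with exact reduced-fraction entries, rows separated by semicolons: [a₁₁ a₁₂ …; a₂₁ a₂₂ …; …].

T1 = [-7/25 24/25 0; -24/25 -7/25 0; 0 0 1]
T2·T1 = [-7/25 24/25 1; -24/25 -7/25 0; 0 0 1]

T = [-7/25 24/25 1; -24/25 -7/25 0; 0 0 1]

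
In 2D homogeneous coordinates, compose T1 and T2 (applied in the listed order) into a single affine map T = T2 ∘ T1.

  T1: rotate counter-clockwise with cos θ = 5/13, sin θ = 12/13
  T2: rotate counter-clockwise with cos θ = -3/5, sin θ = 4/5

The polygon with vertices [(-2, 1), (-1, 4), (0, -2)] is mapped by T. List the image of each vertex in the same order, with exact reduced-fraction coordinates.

image vertices: (142/65, -31/65), (127/65, -236/65), (-32/65, 126/65)

T1 rotate counter-clockwise with cos θ = 5/13, sin θ = 12/13: (-2, 1) → (-22/13, -19/13); (-1, 4) → (-53/13, 8/13); (0, -2) → (24/13, -10/13)
T2 rotate counter-clockwise with cos θ = -3/5, sin θ = 4/5: (-22/13, -19/13) → (142/65, -31/65); (-53/13, 8/13) → (127/65, -236/65); (24/13, -10/13) → (-32/65, 126/65)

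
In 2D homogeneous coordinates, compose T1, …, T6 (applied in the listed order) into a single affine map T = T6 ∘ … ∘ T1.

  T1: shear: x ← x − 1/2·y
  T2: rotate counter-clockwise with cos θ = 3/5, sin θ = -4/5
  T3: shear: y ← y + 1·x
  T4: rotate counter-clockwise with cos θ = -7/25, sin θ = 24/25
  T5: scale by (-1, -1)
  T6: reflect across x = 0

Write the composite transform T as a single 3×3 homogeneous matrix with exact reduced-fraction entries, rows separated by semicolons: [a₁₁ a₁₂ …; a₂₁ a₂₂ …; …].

T1 = [1 -1/2 0; 0 1 0; 0 0 1]
T2·T1 = [3/5 1/2 0; -4/5 1 0; 0 0 1]
T3·…·T1 = [3/5 1/2 0; -1/5 3/2 0; 0 0 1]
T4·…·T1 = [3/125 -79/50 0; 79/125 3/50 0; 0 0 1]
T5·…·T1 = [-3/125 79/50 0; -79/125 -3/50 0; 0 0 1]
T6·…·T1 = [3/125 -79/50 0; -79/125 -3/50 0; 0 0 1]

T = [3/125 -79/50 0; -79/125 -3/50 0; 0 0 1]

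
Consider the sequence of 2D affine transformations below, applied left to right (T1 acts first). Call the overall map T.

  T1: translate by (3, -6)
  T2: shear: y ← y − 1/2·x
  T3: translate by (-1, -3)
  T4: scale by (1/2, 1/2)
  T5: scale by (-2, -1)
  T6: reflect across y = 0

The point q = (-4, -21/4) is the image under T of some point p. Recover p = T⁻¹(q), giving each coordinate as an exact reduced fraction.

p = (2, 1)

T1 = [1 0 3; 0 1 -6; 0 0 1]
T2·T1 = [1 0 3; -1/2 1 -15/2; 0 0 1]
T3·…·T1 = [1 0 2; -1/2 1 -21/2; 0 0 1]
T4·…·T1 = [1/2 0 1; -1/4 1/2 -21/4; 0 0 1]
T5·…·T1 = [-1 0 -2; 1/4 -1/2 21/4; 0 0 1]
T6·…·T1 = [-1 0 -2; -1/4 1/2 -21/4; 0 0 1]
det M = -1/2; M⁻¹ = [-1 0 -2; -1/2 2 19/2; 0 0 1]
M⁻¹ · (-4, -21/4)ᵀ = (2, 1)ᵀ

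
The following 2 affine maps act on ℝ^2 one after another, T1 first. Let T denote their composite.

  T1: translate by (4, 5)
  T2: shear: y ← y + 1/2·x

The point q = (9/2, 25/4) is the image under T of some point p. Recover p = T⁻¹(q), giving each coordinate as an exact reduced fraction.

p = (1/2, -1)

T1 = [1 0 4; 0 1 5; 0 0 1]
T2·T1 = [1 0 4; 1/2 1 7; 0 0 1]
det M = 1; M⁻¹ = [1 0 -4; -1/2 1 -5; 0 0 1]
M⁻¹ · (9/2, 25/4)ᵀ = (1/2, -1)ᵀ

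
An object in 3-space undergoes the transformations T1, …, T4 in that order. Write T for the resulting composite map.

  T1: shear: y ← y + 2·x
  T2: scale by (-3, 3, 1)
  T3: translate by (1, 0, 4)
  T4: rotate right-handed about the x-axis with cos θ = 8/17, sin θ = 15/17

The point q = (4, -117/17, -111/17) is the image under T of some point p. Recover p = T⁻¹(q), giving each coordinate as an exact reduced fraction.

p = (-1, -1, -1)

T1 = [1 0 0 0; 2 1 0 0; 0 0 1 0; 0 0 0 1]
T2·T1 = [-3 0 0 0; 6 3 0 0; 0 0 1 0; 0 0 0 1]
T3·…·T1 = [-3 0 0 1; 6 3 0 0; 0 0 1 4; 0 0 0 1]
T4·…·T1 = [-3 0 0 1; 48/17 24/17 -15/17 -60/17; 90/17 45/17 8/17 32/17; 0 0 0 1]
det M = -9; M⁻¹ = [-1/3 0 0 1/3; 2/3 8/51 5/17 -2/3; 0 -15/17 8/17 -4; 0 0 0 1]
M⁻¹ · (4, -117/17, -111/17)ᵀ = (-1, -1, -1)ᵀ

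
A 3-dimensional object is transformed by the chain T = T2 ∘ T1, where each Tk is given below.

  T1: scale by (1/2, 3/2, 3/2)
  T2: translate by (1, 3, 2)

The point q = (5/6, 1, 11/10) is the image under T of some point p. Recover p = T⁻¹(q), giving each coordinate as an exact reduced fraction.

T1 = [1/2 0 0 0; 0 3/2 0 0; 0 0 3/2 0; 0 0 0 1]
T2·T1 = [1/2 0 0 1; 0 3/2 0 3; 0 0 3/2 2; 0 0 0 1]
det M = 9/8; M⁻¹ = [2 0 0 -2; 0 2/3 0 -2; 0 0 2/3 -4/3; 0 0 0 1]
M⁻¹ · (5/6, 1, 11/10)ᵀ = (-1/3, -4/3, -3/5)ᵀ

p = (-1/3, -4/3, -3/5)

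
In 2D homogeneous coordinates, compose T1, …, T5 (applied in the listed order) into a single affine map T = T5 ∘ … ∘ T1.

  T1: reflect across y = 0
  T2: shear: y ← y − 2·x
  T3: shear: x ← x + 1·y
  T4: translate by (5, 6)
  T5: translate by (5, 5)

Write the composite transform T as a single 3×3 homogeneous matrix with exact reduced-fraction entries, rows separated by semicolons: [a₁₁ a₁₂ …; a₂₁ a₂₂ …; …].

T = [-1 -1 10; -2 -1 11; 0 0 1]

T1 = [1 0 0; 0 -1 0; 0 0 1]
T2·T1 = [1 0 0; -2 -1 0; 0 0 1]
T3·…·T1 = [-1 -1 0; -2 -1 0; 0 0 1]
T4·…·T1 = [-1 -1 5; -2 -1 6; 0 0 1]
T5·…·T1 = [-1 -1 10; -2 -1 11; 0 0 1]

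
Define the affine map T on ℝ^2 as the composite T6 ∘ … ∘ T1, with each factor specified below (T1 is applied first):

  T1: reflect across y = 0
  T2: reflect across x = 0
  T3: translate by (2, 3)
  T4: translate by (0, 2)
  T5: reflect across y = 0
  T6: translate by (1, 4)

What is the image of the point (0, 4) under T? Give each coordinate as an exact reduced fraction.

T1 reflect across y = 0: (0, 4) → (0, -4)
T2 reflect across x = 0: (0, -4) → (0, -4)
T3 translate by (2, 3): (0, -4) → (2, -1)
T4 translate by (0, 2): (2, -1) → (2, 1)
T5 reflect across y = 0: (2, 1) → (2, -1)
T6 translate by (1, 4): (2, -1) → (3, 3)

T(p) = (3, 3)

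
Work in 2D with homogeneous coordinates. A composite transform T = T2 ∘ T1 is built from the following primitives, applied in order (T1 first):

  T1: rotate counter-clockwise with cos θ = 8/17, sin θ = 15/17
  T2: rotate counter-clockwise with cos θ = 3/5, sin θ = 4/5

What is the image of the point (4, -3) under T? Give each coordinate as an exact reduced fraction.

T(p) = (87/85, 416/85)

T1 rotate counter-clockwise with cos θ = 8/17, sin θ = 15/17: (4, -3) → (77/17, 36/17)
T2 rotate counter-clockwise with cos θ = 3/5, sin θ = 4/5: (77/17, 36/17) → (87/85, 416/85)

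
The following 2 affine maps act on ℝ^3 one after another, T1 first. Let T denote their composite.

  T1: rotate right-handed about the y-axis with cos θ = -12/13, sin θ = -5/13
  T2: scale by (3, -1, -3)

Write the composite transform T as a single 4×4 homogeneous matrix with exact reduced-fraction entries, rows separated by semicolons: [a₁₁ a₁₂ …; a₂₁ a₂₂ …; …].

T = [-36/13 0 -15/13 0; 0 -1 0 0; -15/13 0 36/13 0; 0 0 0 1]

T1 = [-12/13 0 -5/13 0; 0 1 0 0; 5/13 0 -12/13 0; 0 0 0 1]
T2·T1 = [-36/13 0 -15/13 0; 0 -1 0 0; -15/13 0 36/13 0; 0 0 0 1]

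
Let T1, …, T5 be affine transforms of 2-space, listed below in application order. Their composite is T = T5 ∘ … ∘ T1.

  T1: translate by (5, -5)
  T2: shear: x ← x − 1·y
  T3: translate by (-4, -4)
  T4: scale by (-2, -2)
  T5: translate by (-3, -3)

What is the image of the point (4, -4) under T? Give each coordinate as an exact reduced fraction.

T1 translate by (5, -5): (4, -4) → (9, -9)
T2 shear: x ← x − 1·y: (9, -9) → (18, -9)
T3 translate by (-4, -4): (18, -9) → (14, -13)
T4 scale by (-2, -2): (14, -13) → (-28, 26)
T5 translate by (-3, -3): (-28, 26) → (-31, 23)

T(p) = (-31, 23)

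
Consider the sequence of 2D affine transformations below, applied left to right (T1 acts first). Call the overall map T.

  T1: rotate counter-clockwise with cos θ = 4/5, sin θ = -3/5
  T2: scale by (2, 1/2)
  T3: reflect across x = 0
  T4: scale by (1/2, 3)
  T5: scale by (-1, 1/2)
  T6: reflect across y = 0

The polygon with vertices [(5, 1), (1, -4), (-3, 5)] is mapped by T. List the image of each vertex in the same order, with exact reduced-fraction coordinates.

image vertices: (23/5, 33/20), (-8/5, 57/20), (3/5, -87/20)

T1 rotate counter-clockwise with cos θ = 4/5, sin θ = -3/5: (5, 1) → (23/5, -11/5); (1, -4) → (-8/5, -19/5); (-3, 5) → (3/5, 29/5)
T2 scale by (2, 1/2): (23/5, -11/5) → (46/5, -11/10); (-8/5, -19/5) → (-16/5, -19/10); (3/5, 29/5) → (6/5, 29/10)
T3 reflect across x = 0: (46/5, -11/10) → (-46/5, -11/10); (-16/5, -19/10) → (16/5, -19/10); (6/5, 29/10) → (-6/5, 29/10)
T4 scale by (1/2, 3): (-46/5, -11/10) → (-23/5, -33/10); (16/5, -19/10) → (8/5, -57/10); (-6/5, 29/10) → (-3/5, 87/10)
T5 scale by (-1, 1/2): (-23/5, -33/10) → (23/5, -33/20); (8/5, -57/10) → (-8/5, -57/20); (-3/5, 87/10) → (3/5, 87/20)
T6 reflect across y = 0: (23/5, -33/20) → (23/5, 33/20); (-8/5, -57/20) → (-8/5, 57/20); (3/5, 87/20) → (3/5, -87/20)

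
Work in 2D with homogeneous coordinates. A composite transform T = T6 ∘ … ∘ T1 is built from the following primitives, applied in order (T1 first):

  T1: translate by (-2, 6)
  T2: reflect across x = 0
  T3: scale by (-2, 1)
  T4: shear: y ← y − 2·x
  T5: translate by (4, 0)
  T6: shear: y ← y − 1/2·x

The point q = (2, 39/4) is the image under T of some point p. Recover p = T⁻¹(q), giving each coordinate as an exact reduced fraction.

T1 = [1 0 -2; 0 1 6; 0 0 1]
T2·T1 = [-1 0 2; 0 1 6; 0 0 1]
T3·…·T1 = [2 0 -4; 0 1 6; 0 0 1]
T4·…·T1 = [2 0 -4; -4 1 14; 0 0 1]
T5·…·T1 = [2 0 0; -4 1 14; 0 0 1]
T6·…·T1 = [2 0 0; -5 1 14; 0 0 1]
det M = 2; M⁻¹ = [1/2 0 0; 5/2 1 -14; 0 0 1]
M⁻¹ · (2, 39/4)ᵀ = (1, 3/4)ᵀ

p = (1, 3/4)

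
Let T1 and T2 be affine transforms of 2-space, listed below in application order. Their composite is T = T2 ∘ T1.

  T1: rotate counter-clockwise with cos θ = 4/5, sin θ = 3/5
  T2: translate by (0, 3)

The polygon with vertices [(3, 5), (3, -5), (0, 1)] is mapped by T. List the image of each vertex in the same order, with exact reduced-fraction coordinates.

T1 rotate counter-clockwise with cos θ = 4/5, sin θ = 3/5: (3, 5) → (-3/5, 29/5); (3, -5) → (27/5, -11/5); (0, 1) → (-3/5, 4/5)
T2 translate by (0, 3): (-3/5, 29/5) → (-3/5, 44/5); (27/5, -11/5) → (27/5, 4/5); (-3/5, 4/5) → (-3/5, 19/5)

image vertices: (-3/5, 44/5), (27/5, 4/5), (-3/5, 19/5)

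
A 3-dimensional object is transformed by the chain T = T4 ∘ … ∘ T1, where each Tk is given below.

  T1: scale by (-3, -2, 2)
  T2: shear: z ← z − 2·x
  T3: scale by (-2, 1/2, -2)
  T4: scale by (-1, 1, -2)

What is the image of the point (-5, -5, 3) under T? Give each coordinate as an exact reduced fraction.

T1 scale by (-3, -2, 2): (-5, -5, 3) → (15, 10, 6)
T2 shear: z ← z − 2·x: (15, 10, 6) → (15, 10, -24)
T3 scale by (-2, 1/2, -2): (15, 10, -24) → (-30, 5, 48)
T4 scale by (-1, 1, -2): (-30, 5, 48) → (30, 5, -96)

T(p) = (30, 5, -96)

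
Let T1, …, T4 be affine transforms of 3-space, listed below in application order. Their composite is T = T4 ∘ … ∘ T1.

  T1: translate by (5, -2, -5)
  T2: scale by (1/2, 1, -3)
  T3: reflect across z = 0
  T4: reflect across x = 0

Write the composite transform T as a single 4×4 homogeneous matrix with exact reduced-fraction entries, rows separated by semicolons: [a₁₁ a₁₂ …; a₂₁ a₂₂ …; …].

T1 = [1 0 0 5; 0 1 0 -2; 0 0 1 -5; 0 0 0 1]
T2·T1 = [1/2 0 0 5/2; 0 1 0 -2; 0 0 -3 15; 0 0 0 1]
T3·…·T1 = [1/2 0 0 5/2; 0 1 0 -2; 0 0 3 -15; 0 0 0 1]
T4·…·T1 = [-1/2 0 0 -5/2; 0 1 0 -2; 0 0 3 -15; 0 0 0 1]

T = [-1/2 0 0 -5/2; 0 1 0 -2; 0 0 3 -15; 0 0 0 1]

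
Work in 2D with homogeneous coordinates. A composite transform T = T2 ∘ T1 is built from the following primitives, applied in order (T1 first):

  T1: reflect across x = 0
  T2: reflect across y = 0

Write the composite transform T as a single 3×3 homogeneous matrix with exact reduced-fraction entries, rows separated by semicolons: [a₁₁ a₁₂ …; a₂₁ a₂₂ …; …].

T1 = [-1 0 0; 0 1 0; 0 0 1]
T2·T1 = [-1 0 0; 0 -1 0; 0 0 1]

T = [-1 0 0; 0 -1 0; 0 0 1]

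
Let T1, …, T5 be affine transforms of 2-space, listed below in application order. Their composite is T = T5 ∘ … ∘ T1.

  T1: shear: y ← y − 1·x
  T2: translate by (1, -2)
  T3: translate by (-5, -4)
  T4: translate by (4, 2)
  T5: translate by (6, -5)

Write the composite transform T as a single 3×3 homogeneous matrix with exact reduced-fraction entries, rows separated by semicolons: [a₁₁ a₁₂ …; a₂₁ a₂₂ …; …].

T = [1 0 6; -1 1 -9; 0 0 1]

T1 = [1 0 0; -1 1 0; 0 0 1]
T2·T1 = [1 0 1; -1 1 -2; 0 0 1]
T3·…·T1 = [1 0 -4; -1 1 -6; 0 0 1]
T4·…·T1 = [1 0 0; -1 1 -4; 0 0 1]
T5·…·T1 = [1 0 6; -1 1 -9; 0 0 1]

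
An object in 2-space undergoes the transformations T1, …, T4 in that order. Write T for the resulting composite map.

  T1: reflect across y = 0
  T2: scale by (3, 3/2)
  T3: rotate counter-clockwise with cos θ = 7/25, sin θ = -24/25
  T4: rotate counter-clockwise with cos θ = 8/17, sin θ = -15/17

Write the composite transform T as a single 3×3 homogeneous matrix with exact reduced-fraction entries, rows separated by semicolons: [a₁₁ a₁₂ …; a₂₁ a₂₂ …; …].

T = [-912/425 -891/850 0; -891/425 456/425 0; 0 0 1]

T1 = [1 0 0; 0 -1 0; 0 0 1]
T2·T1 = [3 0 0; 0 -3/2 0; 0 0 1]
T3·…·T1 = [21/25 -36/25 0; -72/25 -21/50 0; 0 0 1]
T4·…·T1 = [-912/425 -891/850 0; -891/425 456/425 0; 0 0 1]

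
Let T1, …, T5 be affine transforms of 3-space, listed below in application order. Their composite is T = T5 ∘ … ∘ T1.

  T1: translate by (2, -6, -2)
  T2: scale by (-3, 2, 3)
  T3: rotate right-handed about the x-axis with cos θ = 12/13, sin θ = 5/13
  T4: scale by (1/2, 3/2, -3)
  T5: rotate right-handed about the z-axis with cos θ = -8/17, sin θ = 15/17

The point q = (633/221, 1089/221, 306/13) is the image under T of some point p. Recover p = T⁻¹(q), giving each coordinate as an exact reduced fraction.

T1 = [1 0 0 2; 0 1 0 -6; 0 0 1 -2; 0 0 0 1]
T2·T1 = [-3 0 0 -6; 0 2 0 -12; 0 0 3 -6; 0 0 0 1]
T3·…·T1 = [-3 0 0 -6; 0 24/13 -15/13 -114/13; 0 10/13 36/13 -132/13; 0 0 0 1]
T4·…·T1 = [-3/2 0 0 -3; 0 36/13 -45/26 -171/13; 0 -30/13 -108/13 396/13; 0 0 0 1]
T5·…·T1 = [12/17 -540/221 675/442 2877/221; -45/34 -288/221 180/221 783/221; 0 -30/13 -108/13 396/13; 0 0 0 1]
det M = 81/2; M⁻¹ = [16/51 -10/17 0 -2; -60/221 -32/221 -5/78 6; 50/663 80/1989 -4/39 2; 0 0 0 1]
M⁻¹ · (633/221, 1089/221, 306/13)ᵀ = (-4, 3, 0)ᵀ

p = (-4, 3, 0)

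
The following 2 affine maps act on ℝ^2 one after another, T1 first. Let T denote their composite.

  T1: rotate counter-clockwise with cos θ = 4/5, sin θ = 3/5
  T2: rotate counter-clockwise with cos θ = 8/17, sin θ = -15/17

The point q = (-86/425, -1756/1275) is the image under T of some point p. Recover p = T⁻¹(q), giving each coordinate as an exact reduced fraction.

p = (2/5, -4/3)

T1 = [4/5 -3/5 0; 3/5 4/5 0; 0 0 1]
T2·T1 = [77/85 36/85 0; -36/85 77/85 0; 0 0 1]
det M = 1; M⁻¹ = [77/85 -36/85 0; 36/85 77/85 0; 0 0 1]
M⁻¹ · (-86/425, -1756/1275)ᵀ = (2/5, -4/3)ᵀ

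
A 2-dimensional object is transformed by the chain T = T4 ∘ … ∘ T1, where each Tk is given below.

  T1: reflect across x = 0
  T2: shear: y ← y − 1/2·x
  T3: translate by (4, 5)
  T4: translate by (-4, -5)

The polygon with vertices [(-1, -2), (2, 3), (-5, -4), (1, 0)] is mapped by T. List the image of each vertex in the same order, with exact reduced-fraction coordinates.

image vertices: (1, -5/2), (-2, 4), (5, -13/2), (-1, 1/2)

T1 reflect across x = 0: (-1, -2) → (1, -2); (2, 3) → (-2, 3); (-5, -4) → (5, -4); (1, 0) → (-1, 0)
T2 shear: y ← y − 1/2·x: (1, -2) → (1, -5/2); (-2, 3) → (-2, 4); (5, -4) → (5, -13/2); (-1, 0) → (-1, 1/2)
T3 translate by (4, 5): (1, -5/2) → (5, 5/2); (-2, 4) → (2, 9); (5, -13/2) → (9, -3/2); (-1, 1/2) → (3, 11/2)
T4 translate by (-4, -5): (5, 5/2) → (1, -5/2); (2, 9) → (-2, 4); (9, -3/2) → (5, -13/2); (3, 11/2) → (-1, 1/2)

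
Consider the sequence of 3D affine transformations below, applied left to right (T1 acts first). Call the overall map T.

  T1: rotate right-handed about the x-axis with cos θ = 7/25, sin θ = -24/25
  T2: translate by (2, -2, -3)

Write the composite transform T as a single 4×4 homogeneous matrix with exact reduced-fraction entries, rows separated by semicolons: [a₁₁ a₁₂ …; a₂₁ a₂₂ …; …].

T1 = [1 0 0 0; 0 7/25 24/25 0; 0 -24/25 7/25 0; 0 0 0 1]
T2·T1 = [1 0 0 2; 0 7/25 24/25 -2; 0 -24/25 7/25 -3; 0 0 0 1]

T = [1 0 0 2; 0 7/25 24/25 -2; 0 -24/25 7/25 -3; 0 0 0 1]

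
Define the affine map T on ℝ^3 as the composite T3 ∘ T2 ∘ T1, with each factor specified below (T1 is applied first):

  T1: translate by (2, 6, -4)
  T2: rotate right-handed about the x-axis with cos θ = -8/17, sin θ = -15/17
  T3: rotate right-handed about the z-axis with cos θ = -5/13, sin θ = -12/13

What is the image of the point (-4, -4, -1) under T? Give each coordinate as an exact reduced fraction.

T(p) = (-922/221, 863/221, 10/17)

T1 translate by (2, 6, -4): (-4, -4, -1) → (-2, 2, -5)
T2 rotate right-handed about the x-axis with cos θ = -8/17, sin θ = -15/17: (-2, 2, -5) → (-2, -91/17, 10/17)
T3 rotate right-handed about the z-axis with cos θ = -5/13, sin θ = -12/13: (-2, -91/17, 10/17) → (-922/221, 863/221, 10/17)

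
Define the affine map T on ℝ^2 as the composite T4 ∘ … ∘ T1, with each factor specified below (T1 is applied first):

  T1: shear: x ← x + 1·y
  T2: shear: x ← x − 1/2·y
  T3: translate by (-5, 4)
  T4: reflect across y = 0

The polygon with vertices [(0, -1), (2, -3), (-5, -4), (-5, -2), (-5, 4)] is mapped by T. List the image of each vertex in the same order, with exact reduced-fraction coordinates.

T1 shear: x ← x + 1·y: (0, -1) → (-1, -1); (2, -3) → (-1, -3); (-5, -4) → (-9, -4); (-5, -2) → (-7, -2); (-5, 4) → (-1, 4)
T2 shear: x ← x − 1/2·y: (-1, -1) → (-1/2, -1); (-1, -3) → (1/2, -3); (-9, -4) → (-7, -4); (-7, -2) → (-6, -2); (-1, 4) → (-3, 4)
T3 translate by (-5, 4): (-1/2, -1) → (-11/2, 3); (1/2, -3) → (-9/2, 1); (-7, -4) → (-12, 0); (-6, -2) → (-11, 2); (-3, 4) → (-8, 8)
T4 reflect across y = 0: (-11/2, 3) → (-11/2, -3); (-9/2, 1) → (-9/2, -1); (-12, 0) → (-12, 0); (-11, 2) → (-11, -2); (-8, 8) → (-8, -8)

image vertices: (-11/2, -3), (-9/2, -1), (-12, 0), (-11, -2), (-8, -8)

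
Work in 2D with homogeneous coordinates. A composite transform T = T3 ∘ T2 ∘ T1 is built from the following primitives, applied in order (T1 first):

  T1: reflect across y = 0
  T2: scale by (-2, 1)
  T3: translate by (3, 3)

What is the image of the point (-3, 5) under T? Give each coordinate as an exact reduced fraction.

T1 reflect across y = 0: (-3, 5) → (-3, -5)
T2 scale by (-2, 1): (-3, -5) → (6, -5)
T3 translate by (3, 3): (6, -5) → (9, -2)

T(p) = (9, -2)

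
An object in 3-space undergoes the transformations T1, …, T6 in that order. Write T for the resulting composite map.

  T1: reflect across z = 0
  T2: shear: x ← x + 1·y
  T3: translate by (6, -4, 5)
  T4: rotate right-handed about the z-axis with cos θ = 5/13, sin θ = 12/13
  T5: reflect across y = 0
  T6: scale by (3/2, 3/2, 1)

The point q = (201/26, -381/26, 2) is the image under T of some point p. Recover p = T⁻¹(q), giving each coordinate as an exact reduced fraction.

T1 = [1 0 0 0; 0 1 0 0; 0 0 -1 0; 0 0 0 1]
T2·T1 = [1 1 0 0; 0 1 0 0; 0 0 -1 0; 0 0 0 1]
T3·…·T1 = [1 1 0 6; 0 1 0 -4; 0 0 -1 5; 0 0 0 1]
T4·…·T1 = [5/13 -7/13 0 6; 12/13 17/13 0 4; 0 0 -1 5; 0 0 0 1]
T5·…·T1 = [5/13 -7/13 0 6; -12/13 -17/13 0 -4; 0 0 -1 5; 0 0 0 1]
T6·…·T1 = [15/26 -21/26 0 9; -18/13 -51/26 0 -6; 0 0 -1 5; 0 0 0 1]
det M = 9/4; M⁻¹ = [34/39 -14/39 0 -10; -8/13 -10/39 0 4; 0 0 -1 5; 0 0 0 1]
M⁻¹ · (201/26, -381/26, 2)ᵀ = (2, 3, 3)ᵀ

p = (2, 3, 3)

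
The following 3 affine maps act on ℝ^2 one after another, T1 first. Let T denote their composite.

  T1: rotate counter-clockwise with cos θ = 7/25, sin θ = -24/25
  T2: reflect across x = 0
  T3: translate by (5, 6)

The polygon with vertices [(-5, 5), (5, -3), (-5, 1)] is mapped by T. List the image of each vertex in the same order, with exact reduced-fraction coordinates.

image vertices: (8/5, 61/5), (162/25, 9/25), (136/25, 277/25)

T1 rotate counter-clockwise with cos θ = 7/25, sin θ = -24/25: (-5, 5) → (17/5, 31/5); (5, -3) → (-37/25, -141/25); (-5, 1) → (-11/25, 127/25)
T2 reflect across x = 0: (17/5, 31/5) → (-17/5, 31/5); (-37/25, -141/25) → (37/25, -141/25); (-11/25, 127/25) → (11/25, 127/25)
T3 translate by (5, 6): (-17/5, 31/5) → (8/5, 61/5); (37/25, -141/25) → (162/25, 9/25); (11/25, 127/25) → (136/25, 277/25)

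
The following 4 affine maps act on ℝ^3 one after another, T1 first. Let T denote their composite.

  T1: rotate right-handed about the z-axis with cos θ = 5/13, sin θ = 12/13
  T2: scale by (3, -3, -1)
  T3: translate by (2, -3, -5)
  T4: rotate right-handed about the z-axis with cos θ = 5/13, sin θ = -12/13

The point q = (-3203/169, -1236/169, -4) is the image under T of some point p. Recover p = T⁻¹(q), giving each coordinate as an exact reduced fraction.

p = (5, 3, -1)

T1 = [5/13 -12/13 0 0; 12/13 5/13 0 0; 0 0 1 0; 0 0 0 1]
T2·T1 = [15/13 -36/13 0 0; -36/13 -15/13 0 0; 0 0 -1 0; 0 0 0 1]
T3·…·T1 = [15/13 -36/13 0 2; -36/13 -15/13 0 -3; 0 0 -1 -5; 0 0 0 1]
T4·…·T1 = [-357/169 -360/169 0 -2; -360/169 357/169 0 -3; 0 0 -1 -5; 0 0 0 1]
det M = 9; M⁻¹ = [-119/507 -40/169 0 -46/39; -40/169 119/507 0 3/13; 0 0 -1 -5; 0 0 0 1]
M⁻¹ · (-3203/169, -1236/169, -4)ᵀ = (5, 3, -1)ᵀ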